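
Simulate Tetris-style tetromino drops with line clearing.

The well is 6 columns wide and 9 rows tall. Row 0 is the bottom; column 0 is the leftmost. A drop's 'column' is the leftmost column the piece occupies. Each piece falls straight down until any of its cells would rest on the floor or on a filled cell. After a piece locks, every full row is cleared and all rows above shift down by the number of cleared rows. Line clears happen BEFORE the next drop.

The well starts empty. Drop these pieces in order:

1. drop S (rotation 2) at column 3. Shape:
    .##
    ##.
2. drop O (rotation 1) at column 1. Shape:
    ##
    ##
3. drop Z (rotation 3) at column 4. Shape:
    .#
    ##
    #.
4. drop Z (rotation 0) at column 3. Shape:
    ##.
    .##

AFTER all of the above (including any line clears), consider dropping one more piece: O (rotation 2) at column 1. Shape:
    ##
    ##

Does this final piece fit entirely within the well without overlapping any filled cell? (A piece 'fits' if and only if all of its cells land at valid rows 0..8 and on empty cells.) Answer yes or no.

Drop 1: S rot2 at col 3 lands with bottom-row=0; cleared 0 line(s) (total 0); column heights now [0 0 0 1 2 2], max=2
Drop 2: O rot1 at col 1 lands with bottom-row=0; cleared 0 line(s) (total 0); column heights now [0 2 2 1 2 2], max=2
Drop 3: Z rot3 at col 4 lands with bottom-row=2; cleared 0 line(s) (total 0); column heights now [0 2 2 1 4 5], max=5
Drop 4: Z rot0 at col 3 lands with bottom-row=5; cleared 0 line(s) (total 0); column heights now [0 2 2 7 7 6], max=7
Test piece O rot2 at col 1 (width 2): heights before test = [0 2 2 7 7 6]; fits = True

Answer: yes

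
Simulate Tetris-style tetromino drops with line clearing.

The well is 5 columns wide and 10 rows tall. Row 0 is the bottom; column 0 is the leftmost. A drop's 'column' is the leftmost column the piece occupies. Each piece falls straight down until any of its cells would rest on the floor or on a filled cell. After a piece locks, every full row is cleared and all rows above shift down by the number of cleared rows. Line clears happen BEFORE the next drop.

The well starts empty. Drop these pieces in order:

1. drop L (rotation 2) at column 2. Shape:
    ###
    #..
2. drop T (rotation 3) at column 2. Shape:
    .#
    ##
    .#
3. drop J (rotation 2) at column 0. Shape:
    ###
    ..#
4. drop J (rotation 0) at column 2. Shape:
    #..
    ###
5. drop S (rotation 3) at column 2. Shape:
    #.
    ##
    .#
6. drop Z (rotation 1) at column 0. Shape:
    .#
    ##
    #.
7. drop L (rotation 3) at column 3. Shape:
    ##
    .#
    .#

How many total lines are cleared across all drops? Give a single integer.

Drop 1: L rot2 at col 2 lands with bottom-row=0; cleared 0 line(s) (total 0); column heights now [0 0 2 2 2], max=2
Drop 2: T rot3 at col 2 lands with bottom-row=2; cleared 0 line(s) (total 0); column heights now [0 0 4 5 2], max=5
Drop 3: J rot2 at col 0 lands with bottom-row=4; cleared 0 line(s) (total 0); column heights now [6 6 6 5 2], max=6
Drop 4: J rot0 at col 2 lands with bottom-row=6; cleared 0 line(s) (total 0); column heights now [6 6 8 7 7], max=8
Drop 5: S rot3 at col 2 lands with bottom-row=7; cleared 0 line(s) (total 0); column heights now [6 6 10 9 7], max=10
Drop 6: Z rot1 at col 0 lands with bottom-row=6; cleared 0 line(s) (total 0); column heights now [8 9 10 9 7], max=10
Drop 7: L rot3 at col 3 lands with bottom-row=7; cleared 1 line(s) (total 1); column heights now [7 8 9 9 9], max=9

Answer: 1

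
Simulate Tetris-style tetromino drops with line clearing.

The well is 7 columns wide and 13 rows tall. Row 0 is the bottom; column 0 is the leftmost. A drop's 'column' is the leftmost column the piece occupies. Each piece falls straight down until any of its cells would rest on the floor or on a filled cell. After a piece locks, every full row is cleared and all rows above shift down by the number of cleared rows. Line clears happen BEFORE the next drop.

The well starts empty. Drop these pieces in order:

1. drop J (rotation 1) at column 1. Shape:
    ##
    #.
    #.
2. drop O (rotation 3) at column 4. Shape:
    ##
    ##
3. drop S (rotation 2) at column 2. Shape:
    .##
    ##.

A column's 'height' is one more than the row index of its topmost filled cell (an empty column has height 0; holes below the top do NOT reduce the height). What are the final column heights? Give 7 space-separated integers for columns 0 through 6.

Answer: 0 3 4 5 5 2 0

Derivation:
Drop 1: J rot1 at col 1 lands with bottom-row=0; cleared 0 line(s) (total 0); column heights now [0 3 3 0 0 0 0], max=3
Drop 2: O rot3 at col 4 lands with bottom-row=0; cleared 0 line(s) (total 0); column heights now [0 3 3 0 2 2 0], max=3
Drop 3: S rot2 at col 2 lands with bottom-row=3; cleared 0 line(s) (total 0); column heights now [0 3 4 5 5 2 0], max=5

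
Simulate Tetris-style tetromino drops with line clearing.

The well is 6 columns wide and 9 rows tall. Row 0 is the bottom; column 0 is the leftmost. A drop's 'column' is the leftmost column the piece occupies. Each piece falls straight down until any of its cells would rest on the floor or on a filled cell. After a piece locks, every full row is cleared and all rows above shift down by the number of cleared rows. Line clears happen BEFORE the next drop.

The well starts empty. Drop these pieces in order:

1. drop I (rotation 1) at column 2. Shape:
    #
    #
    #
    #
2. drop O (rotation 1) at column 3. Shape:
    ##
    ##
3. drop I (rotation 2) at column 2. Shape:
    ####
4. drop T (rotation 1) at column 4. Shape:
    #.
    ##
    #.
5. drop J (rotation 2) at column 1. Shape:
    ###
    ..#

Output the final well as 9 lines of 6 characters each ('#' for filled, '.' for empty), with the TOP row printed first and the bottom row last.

Answer: ......
....#.
.#####
...##.
..####
..#...
..#...
..###.
..###.

Derivation:
Drop 1: I rot1 at col 2 lands with bottom-row=0; cleared 0 line(s) (total 0); column heights now [0 0 4 0 0 0], max=4
Drop 2: O rot1 at col 3 lands with bottom-row=0; cleared 0 line(s) (total 0); column heights now [0 0 4 2 2 0], max=4
Drop 3: I rot2 at col 2 lands with bottom-row=4; cleared 0 line(s) (total 0); column heights now [0 0 5 5 5 5], max=5
Drop 4: T rot1 at col 4 lands with bottom-row=5; cleared 0 line(s) (total 0); column heights now [0 0 5 5 8 7], max=8
Drop 5: J rot2 at col 1 lands with bottom-row=5; cleared 0 line(s) (total 0); column heights now [0 7 7 7 8 7], max=8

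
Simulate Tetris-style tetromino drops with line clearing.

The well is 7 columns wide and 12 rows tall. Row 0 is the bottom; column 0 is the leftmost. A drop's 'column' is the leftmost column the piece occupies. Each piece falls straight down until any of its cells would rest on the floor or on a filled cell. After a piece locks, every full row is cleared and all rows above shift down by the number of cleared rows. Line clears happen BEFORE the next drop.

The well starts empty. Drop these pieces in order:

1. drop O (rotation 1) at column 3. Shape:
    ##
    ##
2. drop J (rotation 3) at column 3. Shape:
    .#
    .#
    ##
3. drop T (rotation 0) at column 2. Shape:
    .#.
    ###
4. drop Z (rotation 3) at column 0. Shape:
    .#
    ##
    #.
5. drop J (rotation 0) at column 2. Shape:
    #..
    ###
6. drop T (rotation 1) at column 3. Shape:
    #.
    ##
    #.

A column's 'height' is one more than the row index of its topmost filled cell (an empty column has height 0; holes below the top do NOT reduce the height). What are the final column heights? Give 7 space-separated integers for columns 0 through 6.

Answer: 2 3 9 11 10 0 0

Derivation:
Drop 1: O rot1 at col 3 lands with bottom-row=0; cleared 0 line(s) (total 0); column heights now [0 0 0 2 2 0 0], max=2
Drop 2: J rot3 at col 3 lands with bottom-row=2; cleared 0 line(s) (total 0); column heights now [0 0 0 3 5 0 0], max=5
Drop 3: T rot0 at col 2 lands with bottom-row=5; cleared 0 line(s) (total 0); column heights now [0 0 6 7 6 0 0], max=7
Drop 4: Z rot3 at col 0 lands with bottom-row=0; cleared 0 line(s) (total 0); column heights now [2 3 6 7 6 0 0], max=7
Drop 5: J rot0 at col 2 lands with bottom-row=7; cleared 0 line(s) (total 0); column heights now [2 3 9 8 8 0 0], max=9
Drop 6: T rot1 at col 3 lands with bottom-row=8; cleared 0 line(s) (total 0); column heights now [2 3 9 11 10 0 0], max=11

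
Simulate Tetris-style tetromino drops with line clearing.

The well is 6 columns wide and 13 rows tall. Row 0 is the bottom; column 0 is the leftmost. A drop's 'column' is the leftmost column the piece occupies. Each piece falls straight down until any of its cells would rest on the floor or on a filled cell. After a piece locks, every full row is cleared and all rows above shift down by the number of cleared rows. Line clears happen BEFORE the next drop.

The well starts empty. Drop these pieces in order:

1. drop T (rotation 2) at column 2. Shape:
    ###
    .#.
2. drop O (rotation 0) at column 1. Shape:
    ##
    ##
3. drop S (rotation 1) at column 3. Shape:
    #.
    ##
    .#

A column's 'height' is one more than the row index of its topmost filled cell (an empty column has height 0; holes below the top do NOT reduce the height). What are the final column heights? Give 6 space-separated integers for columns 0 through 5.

Answer: 0 4 4 5 4 0

Derivation:
Drop 1: T rot2 at col 2 lands with bottom-row=0; cleared 0 line(s) (total 0); column heights now [0 0 2 2 2 0], max=2
Drop 2: O rot0 at col 1 lands with bottom-row=2; cleared 0 line(s) (total 0); column heights now [0 4 4 2 2 0], max=4
Drop 3: S rot1 at col 3 lands with bottom-row=2; cleared 0 line(s) (total 0); column heights now [0 4 4 5 4 0], max=5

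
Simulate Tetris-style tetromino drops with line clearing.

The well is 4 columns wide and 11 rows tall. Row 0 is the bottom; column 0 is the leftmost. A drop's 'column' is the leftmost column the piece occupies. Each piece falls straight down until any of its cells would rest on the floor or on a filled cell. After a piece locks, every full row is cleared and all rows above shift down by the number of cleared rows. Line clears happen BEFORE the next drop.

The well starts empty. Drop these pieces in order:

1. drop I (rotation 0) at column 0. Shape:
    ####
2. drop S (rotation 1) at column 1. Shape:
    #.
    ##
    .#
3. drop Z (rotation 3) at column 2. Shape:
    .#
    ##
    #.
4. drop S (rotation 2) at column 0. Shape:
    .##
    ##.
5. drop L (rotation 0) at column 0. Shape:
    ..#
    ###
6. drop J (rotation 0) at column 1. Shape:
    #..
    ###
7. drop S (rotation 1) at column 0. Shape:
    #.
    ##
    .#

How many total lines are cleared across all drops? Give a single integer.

Answer: 2

Derivation:
Drop 1: I rot0 at col 0 lands with bottom-row=0; cleared 1 line(s) (total 1); column heights now [0 0 0 0], max=0
Drop 2: S rot1 at col 1 lands with bottom-row=0; cleared 0 line(s) (total 1); column heights now [0 3 2 0], max=3
Drop 3: Z rot3 at col 2 lands with bottom-row=2; cleared 0 line(s) (total 1); column heights now [0 3 4 5], max=5
Drop 4: S rot2 at col 0 lands with bottom-row=3; cleared 1 line(s) (total 2); column heights now [0 4 4 4], max=4
Drop 5: L rot0 at col 0 lands with bottom-row=4; cleared 0 line(s) (total 2); column heights now [5 5 6 4], max=6
Drop 6: J rot0 at col 1 lands with bottom-row=6; cleared 0 line(s) (total 2); column heights now [5 8 7 7], max=8
Drop 7: S rot1 at col 0 lands with bottom-row=8; cleared 0 line(s) (total 2); column heights now [11 10 7 7], max=11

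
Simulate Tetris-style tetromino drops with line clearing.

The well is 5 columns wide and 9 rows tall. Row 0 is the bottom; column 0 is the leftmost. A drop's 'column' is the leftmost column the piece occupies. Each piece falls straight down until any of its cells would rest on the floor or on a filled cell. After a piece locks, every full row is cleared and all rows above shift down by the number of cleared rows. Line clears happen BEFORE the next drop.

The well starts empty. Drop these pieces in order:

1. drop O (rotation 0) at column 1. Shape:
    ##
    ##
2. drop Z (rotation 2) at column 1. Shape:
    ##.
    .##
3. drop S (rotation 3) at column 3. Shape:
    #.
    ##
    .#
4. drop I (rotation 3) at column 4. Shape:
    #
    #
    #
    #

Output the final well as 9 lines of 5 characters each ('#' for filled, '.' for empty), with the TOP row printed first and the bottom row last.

Answer: .....
....#
....#
....#
...##
.####
..###
.##..
.##..

Derivation:
Drop 1: O rot0 at col 1 lands with bottom-row=0; cleared 0 line(s) (total 0); column heights now [0 2 2 0 0], max=2
Drop 2: Z rot2 at col 1 lands with bottom-row=2; cleared 0 line(s) (total 0); column heights now [0 4 4 3 0], max=4
Drop 3: S rot3 at col 3 lands with bottom-row=2; cleared 0 line(s) (total 0); column heights now [0 4 4 5 4], max=5
Drop 4: I rot3 at col 4 lands with bottom-row=4; cleared 0 line(s) (total 0); column heights now [0 4 4 5 8], max=8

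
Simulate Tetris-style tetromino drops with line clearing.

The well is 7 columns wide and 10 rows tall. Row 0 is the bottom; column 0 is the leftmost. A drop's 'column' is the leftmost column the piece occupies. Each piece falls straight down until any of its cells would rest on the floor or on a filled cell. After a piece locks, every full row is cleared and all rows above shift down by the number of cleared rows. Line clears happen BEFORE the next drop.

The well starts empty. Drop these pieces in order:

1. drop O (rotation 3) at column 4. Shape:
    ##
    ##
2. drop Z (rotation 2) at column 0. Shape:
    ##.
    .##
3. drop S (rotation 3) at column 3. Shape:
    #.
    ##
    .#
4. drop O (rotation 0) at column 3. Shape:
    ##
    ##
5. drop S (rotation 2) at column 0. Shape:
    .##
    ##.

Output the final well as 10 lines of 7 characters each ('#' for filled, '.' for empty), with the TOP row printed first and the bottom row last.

Answer: .......
.......
.......
...##..
...##..
...#...
.####..
##..#..
##..##.
.##.##.

Derivation:
Drop 1: O rot3 at col 4 lands with bottom-row=0; cleared 0 line(s) (total 0); column heights now [0 0 0 0 2 2 0], max=2
Drop 2: Z rot2 at col 0 lands with bottom-row=0; cleared 0 line(s) (total 0); column heights now [2 2 1 0 2 2 0], max=2
Drop 3: S rot3 at col 3 lands with bottom-row=2; cleared 0 line(s) (total 0); column heights now [2 2 1 5 4 2 0], max=5
Drop 4: O rot0 at col 3 lands with bottom-row=5; cleared 0 line(s) (total 0); column heights now [2 2 1 7 7 2 0], max=7
Drop 5: S rot2 at col 0 lands with bottom-row=2; cleared 0 line(s) (total 0); column heights now [3 4 4 7 7 2 0], max=7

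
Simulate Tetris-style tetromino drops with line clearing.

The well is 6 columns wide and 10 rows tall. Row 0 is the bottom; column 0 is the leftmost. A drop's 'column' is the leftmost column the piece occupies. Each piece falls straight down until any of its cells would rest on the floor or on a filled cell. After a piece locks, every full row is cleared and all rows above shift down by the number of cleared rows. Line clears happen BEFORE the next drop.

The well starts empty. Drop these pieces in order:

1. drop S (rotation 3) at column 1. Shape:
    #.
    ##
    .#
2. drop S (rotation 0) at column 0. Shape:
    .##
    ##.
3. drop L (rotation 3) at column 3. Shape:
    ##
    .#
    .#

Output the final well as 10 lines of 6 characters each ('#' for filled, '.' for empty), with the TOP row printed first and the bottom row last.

Answer: ......
......
......
......
......
.##...
##....
.#.##.
.##.#.
..#.#.

Derivation:
Drop 1: S rot3 at col 1 lands with bottom-row=0; cleared 0 line(s) (total 0); column heights now [0 3 2 0 0 0], max=3
Drop 2: S rot0 at col 0 lands with bottom-row=3; cleared 0 line(s) (total 0); column heights now [4 5 5 0 0 0], max=5
Drop 3: L rot3 at col 3 lands with bottom-row=0; cleared 0 line(s) (total 0); column heights now [4 5 5 3 3 0], max=5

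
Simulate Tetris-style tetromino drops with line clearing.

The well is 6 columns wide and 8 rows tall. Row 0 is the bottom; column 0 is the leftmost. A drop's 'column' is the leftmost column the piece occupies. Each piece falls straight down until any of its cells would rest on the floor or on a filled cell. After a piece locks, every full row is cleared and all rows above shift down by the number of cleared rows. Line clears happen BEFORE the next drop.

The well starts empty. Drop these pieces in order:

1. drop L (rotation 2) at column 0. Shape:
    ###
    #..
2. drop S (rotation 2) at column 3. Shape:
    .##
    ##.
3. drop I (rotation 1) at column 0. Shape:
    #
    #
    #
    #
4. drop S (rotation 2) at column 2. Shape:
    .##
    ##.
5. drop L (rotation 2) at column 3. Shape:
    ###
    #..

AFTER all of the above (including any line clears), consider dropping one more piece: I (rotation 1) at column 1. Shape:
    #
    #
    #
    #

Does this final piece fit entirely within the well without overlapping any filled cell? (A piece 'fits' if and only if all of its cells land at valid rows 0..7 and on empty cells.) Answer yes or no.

Answer: yes

Derivation:
Drop 1: L rot2 at col 0 lands with bottom-row=0; cleared 0 line(s) (total 0); column heights now [2 2 2 0 0 0], max=2
Drop 2: S rot2 at col 3 lands with bottom-row=0; cleared 0 line(s) (total 0); column heights now [2 2 2 1 2 2], max=2
Drop 3: I rot1 at col 0 lands with bottom-row=2; cleared 0 line(s) (total 0); column heights now [6 2 2 1 2 2], max=6
Drop 4: S rot2 at col 2 lands with bottom-row=2; cleared 0 line(s) (total 0); column heights now [6 2 3 4 4 2], max=6
Drop 5: L rot2 at col 3 lands with bottom-row=4; cleared 0 line(s) (total 0); column heights now [6 2 3 6 6 6], max=6
Test piece I rot1 at col 1 (width 1): heights before test = [6 2 3 6 6 6]; fits = True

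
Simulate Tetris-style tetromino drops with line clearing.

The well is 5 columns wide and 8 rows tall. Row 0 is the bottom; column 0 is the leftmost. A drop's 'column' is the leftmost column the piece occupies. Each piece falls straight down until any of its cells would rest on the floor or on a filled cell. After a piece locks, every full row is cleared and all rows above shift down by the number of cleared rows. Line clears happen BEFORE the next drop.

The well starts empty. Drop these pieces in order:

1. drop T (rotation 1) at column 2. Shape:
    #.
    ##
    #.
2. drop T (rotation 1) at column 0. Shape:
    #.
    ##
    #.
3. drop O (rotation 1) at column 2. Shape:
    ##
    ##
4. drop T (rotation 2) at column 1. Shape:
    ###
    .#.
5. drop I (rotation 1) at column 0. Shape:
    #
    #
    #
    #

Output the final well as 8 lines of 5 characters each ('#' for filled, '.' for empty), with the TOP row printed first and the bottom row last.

Drop 1: T rot1 at col 2 lands with bottom-row=0; cleared 0 line(s) (total 0); column heights now [0 0 3 2 0], max=3
Drop 2: T rot1 at col 0 lands with bottom-row=0; cleared 0 line(s) (total 0); column heights now [3 2 3 2 0], max=3
Drop 3: O rot1 at col 2 lands with bottom-row=3; cleared 0 line(s) (total 0); column heights now [3 2 5 5 0], max=5
Drop 4: T rot2 at col 1 lands with bottom-row=5; cleared 0 line(s) (total 0); column heights now [3 7 7 7 0], max=7
Drop 5: I rot1 at col 0 lands with bottom-row=3; cleared 0 line(s) (total 0); column heights now [7 7 7 7 0], max=7

Answer: .....
####.
#.#..
#.##.
#.##.
#.#..
####.
#.#..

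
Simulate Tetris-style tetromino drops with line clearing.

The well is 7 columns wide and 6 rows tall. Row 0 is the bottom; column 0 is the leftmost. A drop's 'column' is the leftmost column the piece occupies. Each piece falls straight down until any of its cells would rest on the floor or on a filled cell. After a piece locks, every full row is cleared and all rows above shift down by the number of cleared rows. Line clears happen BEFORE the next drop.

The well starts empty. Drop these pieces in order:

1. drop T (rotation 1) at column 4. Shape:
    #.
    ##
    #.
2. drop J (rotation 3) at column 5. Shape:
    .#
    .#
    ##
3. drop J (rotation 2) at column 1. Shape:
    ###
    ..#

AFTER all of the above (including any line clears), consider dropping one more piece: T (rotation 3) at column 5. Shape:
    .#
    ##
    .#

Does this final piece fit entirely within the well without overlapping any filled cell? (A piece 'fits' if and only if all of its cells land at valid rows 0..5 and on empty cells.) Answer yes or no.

Drop 1: T rot1 at col 4 lands with bottom-row=0; cleared 0 line(s) (total 0); column heights now [0 0 0 0 3 2 0], max=3
Drop 2: J rot3 at col 5 lands with bottom-row=2; cleared 0 line(s) (total 0); column heights now [0 0 0 0 3 3 5], max=5
Drop 3: J rot2 at col 1 lands with bottom-row=0; cleared 0 line(s) (total 0); column heights now [0 2 2 2 3 3 5], max=5
Test piece T rot3 at col 5 (width 2): heights before test = [0 2 2 2 3 3 5]; fits = False

Answer: no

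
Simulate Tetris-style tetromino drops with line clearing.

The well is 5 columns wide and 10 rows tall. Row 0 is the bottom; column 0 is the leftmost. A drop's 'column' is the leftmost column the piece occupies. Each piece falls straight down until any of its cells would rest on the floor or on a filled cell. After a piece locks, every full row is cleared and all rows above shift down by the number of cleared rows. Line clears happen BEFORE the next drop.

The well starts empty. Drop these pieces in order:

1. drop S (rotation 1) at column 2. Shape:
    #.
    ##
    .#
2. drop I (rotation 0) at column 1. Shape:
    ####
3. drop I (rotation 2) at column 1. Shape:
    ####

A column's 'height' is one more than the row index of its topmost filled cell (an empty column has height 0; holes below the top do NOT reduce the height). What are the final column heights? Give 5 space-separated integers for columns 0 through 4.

Answer: 0 5 5 5 5

Derivation:
Drop 1: S rot1 at col 2 lands with bottom-row=0; cleared 0 line(s) (total 0); column heights now [0 0 3 2 0], max=3
Drop 2: I rot0 at col 1 lands with bottom-row=3; cleared 0 line(s) (total 0); column heights now [0 4 4 4 4], max=4
Drop 3: I rot2 at col 1 lands with bottom-row=4; cleared 0 line(s) (total 0); column heights now [0 5 5 5 5], max=5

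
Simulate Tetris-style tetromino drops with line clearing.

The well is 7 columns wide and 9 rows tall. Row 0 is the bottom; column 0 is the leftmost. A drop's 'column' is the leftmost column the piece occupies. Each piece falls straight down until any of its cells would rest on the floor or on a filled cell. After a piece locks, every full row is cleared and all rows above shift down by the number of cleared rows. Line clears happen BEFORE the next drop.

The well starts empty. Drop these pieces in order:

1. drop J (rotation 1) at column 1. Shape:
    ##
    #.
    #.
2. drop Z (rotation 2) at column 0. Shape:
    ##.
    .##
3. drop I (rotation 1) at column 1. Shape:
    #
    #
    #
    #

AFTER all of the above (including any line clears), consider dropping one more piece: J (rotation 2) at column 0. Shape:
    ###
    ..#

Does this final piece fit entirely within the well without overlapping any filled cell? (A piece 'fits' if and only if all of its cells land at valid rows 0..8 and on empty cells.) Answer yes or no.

Answer: no

Derivation:
Drop 1: J rot1 at col 1 lands with bottom-row=0; cleared 0 line(s) (total 0); column heights now [0 3 3 0 0 0 0], max=3
Drop 2: Z rot2 at col 0 lands with bottom-row=3; cleared 0 line(s) (total 0); column heights now [5 5 4 0 0 0 0], max=5
Drop 3: I rot1 at col 1 lands with bottom-row=5; cleared 0 line(s) (total 0); column heights now [5 9 4 0 0 0 0], max=9
Test piece J rot2 at col 0 (width 3): heights before test = [5 9 4 0 0 0 0]; fits = False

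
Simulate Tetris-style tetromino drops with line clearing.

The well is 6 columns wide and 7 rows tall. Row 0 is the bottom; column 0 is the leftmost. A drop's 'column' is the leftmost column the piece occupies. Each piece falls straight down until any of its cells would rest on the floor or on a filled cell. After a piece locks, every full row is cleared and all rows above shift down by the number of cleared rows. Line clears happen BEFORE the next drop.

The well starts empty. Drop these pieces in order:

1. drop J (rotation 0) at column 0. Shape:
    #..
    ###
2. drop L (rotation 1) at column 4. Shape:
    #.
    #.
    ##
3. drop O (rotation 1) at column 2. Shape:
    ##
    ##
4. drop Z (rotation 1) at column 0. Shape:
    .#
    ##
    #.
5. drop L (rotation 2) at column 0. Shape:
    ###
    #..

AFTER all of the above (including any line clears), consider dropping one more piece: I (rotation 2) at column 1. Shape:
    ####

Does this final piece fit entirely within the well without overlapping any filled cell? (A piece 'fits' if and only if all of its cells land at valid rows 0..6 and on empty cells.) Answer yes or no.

Drop 1: J rot0 at col 0 lands with bottom-row=0; cleared 0 line(s) (total 0); column heights now [2 1 1 0 0 0], max=2
Drop 2: L rot1 at col 4 lands with bottom-row=0; cleared 0 line(s) (total 0); column heights now [2 1 1 0 3 1], max=3
Drop 3: O rot1 at col 2 lands with bottom-row=1; cleared 0 line(s) (total 0); column heights now [2 1 3 3 3 1], max=3
Drop 4: Z rot1 at col 0 lands with bottom-row=2; cleared 0 line(s) (total 0); column heights now [4 5 3 3 3 1], max=5
Drop 5: L rot2 at col 0 lands with bottom-row=4; cleared 0 line(s) (total 0); column heights now [6 6 6 3 3 1], max=6
Test piece I rot2 at col 1 (width 4): heights before test = [6 6 6 3 3 1]; fits = True

Answer: yes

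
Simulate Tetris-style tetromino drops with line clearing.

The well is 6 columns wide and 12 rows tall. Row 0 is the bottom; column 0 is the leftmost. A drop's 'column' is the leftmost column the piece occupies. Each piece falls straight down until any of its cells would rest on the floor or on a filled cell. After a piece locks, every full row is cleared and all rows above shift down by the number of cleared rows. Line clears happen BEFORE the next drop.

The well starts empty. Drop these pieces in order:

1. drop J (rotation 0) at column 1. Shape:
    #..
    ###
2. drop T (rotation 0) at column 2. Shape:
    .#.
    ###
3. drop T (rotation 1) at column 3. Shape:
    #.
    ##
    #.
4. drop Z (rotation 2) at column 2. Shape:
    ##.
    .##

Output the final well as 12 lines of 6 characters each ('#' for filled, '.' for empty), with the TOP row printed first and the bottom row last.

Drop 1: J rot0 at col 1 lands with bottom-row=0; cleared 0 line(s) (total 0); column heights now [0 2 1 1 0 0], max=2
Drop 2: T rot0 at col 2 lands with bottom-row=1; cleared 0 line(s) (total 0); column heights now [0 2 2 3 2 0], max=3
Drop 3: T rot1 at col 3 lands with bottom-row=3; cleared 0 line(s) (total 0); column heights now [0 2 2 6 5 0], max=6
Drop 4: Z rot2 at col 2 lands with bottom-row=6; cleared 0 line(s) (total 0); column heights now [0 2 8 8 7 0], max=8

Answer: ......
......
......
......
..##..
...##.
...#..
...##.
...#..
...#..
.####.
.###..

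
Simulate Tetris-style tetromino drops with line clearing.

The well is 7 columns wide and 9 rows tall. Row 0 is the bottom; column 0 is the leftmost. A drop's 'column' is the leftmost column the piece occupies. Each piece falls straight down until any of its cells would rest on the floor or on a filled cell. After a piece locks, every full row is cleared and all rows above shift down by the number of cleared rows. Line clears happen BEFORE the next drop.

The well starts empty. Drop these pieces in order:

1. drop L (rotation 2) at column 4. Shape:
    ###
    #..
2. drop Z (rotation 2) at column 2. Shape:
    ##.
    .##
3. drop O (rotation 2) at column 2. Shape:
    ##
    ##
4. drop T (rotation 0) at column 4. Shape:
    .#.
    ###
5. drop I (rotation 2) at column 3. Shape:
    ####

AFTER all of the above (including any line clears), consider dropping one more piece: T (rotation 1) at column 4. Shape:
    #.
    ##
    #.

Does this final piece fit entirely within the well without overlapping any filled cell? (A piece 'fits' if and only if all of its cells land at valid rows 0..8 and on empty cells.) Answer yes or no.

Drop 1: L rot2 at col 4 lands with bottom-row=0; cleared 0 line(s) (total 0); column heights now [0 0 0 0 2 2 2], max=2
Drop 2: Z rot2 at col 2 lands with bottom-row=2; cleared 0 line(s) (total 0); column heights now [0 0 4 4 3 2 2], max=4
Drop 3: O rot2 at col 2 lands with bottom-row=4; cleared 0 line(s) (total 0); column heights now [0 0 6 6 3 2 2], max=6
Drop 4: T rot0 at col 4 lands with bottom-row=3; cleared 0 line(s) (total 0); column heights now [0 0 6 6 4 5 4], max=6
Drop 5: I rot2 at col 3 lands with bottom-row=6; cleared 0 line(s) (total 0); column heights now [0 0 6 7 7 7 7], max=7
Test piece T rot1 at col 4 (width 2): heights before test = [0 0 6 7 7 7 7]; fits = False

Answer: no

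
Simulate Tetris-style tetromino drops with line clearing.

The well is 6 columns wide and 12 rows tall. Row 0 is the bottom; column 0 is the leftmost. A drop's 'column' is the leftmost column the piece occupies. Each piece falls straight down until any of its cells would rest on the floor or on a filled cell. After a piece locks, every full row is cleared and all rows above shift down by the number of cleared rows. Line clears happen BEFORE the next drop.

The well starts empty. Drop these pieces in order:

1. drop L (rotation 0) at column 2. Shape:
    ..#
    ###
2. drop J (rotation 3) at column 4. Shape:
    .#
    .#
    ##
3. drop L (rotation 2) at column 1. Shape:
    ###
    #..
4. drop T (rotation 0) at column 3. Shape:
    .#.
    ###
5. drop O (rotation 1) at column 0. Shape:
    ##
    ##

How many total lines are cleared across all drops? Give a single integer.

Answer: 0

Derivation:
Drop 1: L rot0 at col 2 lands with bottom-row=0; cleared 0 line(s) (total 0); column heights now [0 0 1 1 2 0], max=2
Drop 2: J rot3 at col 4 lands with bottom-row=2; cleared 0 line(s) (total 0); column heights now [0 0 1 1 3 5], max=5
Drop 3: L rot2 at col 1 lands with bottom-row=0; cleared 0 line(s) (total 0); column heights now [0 2 2 2 3 5], max=5
Drop 4: T rot0 at col 3 lands with bottom-row=5; cleared 0 line(s) (total 0); column heights now [0 2 2 6 7 6], max=7
Drop 5: O rot1 at col 0 lands with bottom-row=2; cleared 0 line(s) (total 0); column heights now [4 4 2 6 7 6], max=7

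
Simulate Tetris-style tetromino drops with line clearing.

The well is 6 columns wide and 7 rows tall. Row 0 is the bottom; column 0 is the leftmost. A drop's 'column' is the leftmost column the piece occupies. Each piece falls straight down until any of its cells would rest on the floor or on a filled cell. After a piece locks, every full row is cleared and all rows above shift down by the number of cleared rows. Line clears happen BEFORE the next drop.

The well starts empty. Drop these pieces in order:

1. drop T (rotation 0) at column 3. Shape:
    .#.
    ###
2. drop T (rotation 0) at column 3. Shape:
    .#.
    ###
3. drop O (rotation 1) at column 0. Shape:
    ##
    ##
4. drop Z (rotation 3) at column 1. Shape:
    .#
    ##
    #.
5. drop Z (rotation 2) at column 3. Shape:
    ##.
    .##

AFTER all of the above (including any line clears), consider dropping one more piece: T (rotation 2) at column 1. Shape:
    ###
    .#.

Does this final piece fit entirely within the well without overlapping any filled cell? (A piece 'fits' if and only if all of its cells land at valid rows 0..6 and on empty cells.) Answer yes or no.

Answer: yes

Derivation:
Drop 1: T rot0 at col 3 lands with bottom-row=0; cleared 0 line(s) (total 0); column heights now [0 0 0 1 2 1], max=2
Drop 2: T rot0 at col 3 lands with bottom-row=2; cleared 0 line(s) (total 0); column heights now [0 0 0 3 4 3], max=4
Drop 3: O rot1 at col 0 lands with bottom-row=0; cleared 0 line(s) (total 0); column heights now [2 2 0 3 4 3], max=4
Drop 4: Z rot3 at col 1 lands with bottom-row=2; cleared 0 line(s) (total 0); column heights now [2 4 5 3 4 3], max=5
Drop 5: Z rot2 at col 3 lands with bottom-row=4; cleared 0 line(s) (total 0); column heights now [2 4 5 6 6 5], max=6
Test piece T rot2 at col 1 (width 3): heights before test = [2 4 5 6 6 5]; fits = True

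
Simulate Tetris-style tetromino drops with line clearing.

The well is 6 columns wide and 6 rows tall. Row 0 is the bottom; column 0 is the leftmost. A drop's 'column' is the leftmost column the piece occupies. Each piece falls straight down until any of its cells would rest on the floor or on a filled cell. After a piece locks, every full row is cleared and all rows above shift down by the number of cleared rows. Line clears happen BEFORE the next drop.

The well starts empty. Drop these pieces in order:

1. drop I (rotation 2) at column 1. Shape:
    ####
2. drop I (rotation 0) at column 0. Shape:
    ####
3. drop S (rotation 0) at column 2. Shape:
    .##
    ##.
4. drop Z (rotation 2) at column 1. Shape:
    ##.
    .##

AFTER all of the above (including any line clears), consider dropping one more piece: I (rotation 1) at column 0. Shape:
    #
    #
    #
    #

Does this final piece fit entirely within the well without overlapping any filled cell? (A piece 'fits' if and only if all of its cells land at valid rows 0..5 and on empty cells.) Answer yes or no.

Drop 1: I rot2 at col 1 lands with bottom-row=0; cleared 0 line(s) (total 0); column heights now [0 1 1 1 1 0], max=1
Drop 2: I rot0 at col 0 lands with bottom-row=1; cleared 0 line(s) (total 0); column heights now [2 2 2 2 1 0], max=2
Drop 3: S rot0 at col 2 lands with bottom-row=2; cleared 0 line(s) (total 0); column heights now [2 2 3 4 4 0], max=4
Drop 4: Z rot2 at col 1 lands with bottom-row=4; cleared 0 line(s) (total 0); column heights now [2 6 6 5 4 0], max=6
Test piece I rot1 at col 0 (width 1): heights before test = [2 6 6 5 4 0]; fits = True

Answer: yes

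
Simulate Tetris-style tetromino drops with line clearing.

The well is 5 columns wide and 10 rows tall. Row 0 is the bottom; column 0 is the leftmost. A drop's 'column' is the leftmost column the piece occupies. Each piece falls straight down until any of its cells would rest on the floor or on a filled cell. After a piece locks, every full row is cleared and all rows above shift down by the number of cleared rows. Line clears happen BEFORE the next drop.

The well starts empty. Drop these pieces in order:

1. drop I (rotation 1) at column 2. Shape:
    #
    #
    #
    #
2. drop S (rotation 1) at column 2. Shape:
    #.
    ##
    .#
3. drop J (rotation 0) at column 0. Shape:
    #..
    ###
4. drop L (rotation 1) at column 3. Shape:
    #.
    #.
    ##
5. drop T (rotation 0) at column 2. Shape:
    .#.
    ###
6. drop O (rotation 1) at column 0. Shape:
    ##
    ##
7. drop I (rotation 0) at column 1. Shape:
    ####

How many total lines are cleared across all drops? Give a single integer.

Drop 1: I rot1 at col 2 lands with bottom-row=0; cleared 0 line(s) (total 0); column heights now [0 0 4 0 0], max=4
Drop 2: S rot1 at col 2 lands with bottom-row=3; cleared 0 line(s) (total 0); column heights now [0 0 6 5 0], max=6
Drop 3: J rot0 at col 0 lands with bottom-row=6; cleared 0 line(s) (total 0); column heights now [8 7 7 5 0], max=8
Drop 4: L rot1 at col 3 lands with bottom-row=5; cleared 0 line(s) (total 0); column heights now [8 7 7 8 6], max=8
Drop 5: T rot0 at col 2 lands with bottom-row=8; cleared 0 line(s) (total 0); column heights now [8 7 9 10 9], max=10
Drop 6: O rot1 at col 0 lands with bottom-row=8; cleared 1 line(s) (total 1); column heights now [9 9 7 9 6], max=9
Drop 7: I rot0 at col 1 lands with bottom-row=9; cleared 0 line(s) (total 1); column heights now [9 10 10 10 10], max=10

Answer: 1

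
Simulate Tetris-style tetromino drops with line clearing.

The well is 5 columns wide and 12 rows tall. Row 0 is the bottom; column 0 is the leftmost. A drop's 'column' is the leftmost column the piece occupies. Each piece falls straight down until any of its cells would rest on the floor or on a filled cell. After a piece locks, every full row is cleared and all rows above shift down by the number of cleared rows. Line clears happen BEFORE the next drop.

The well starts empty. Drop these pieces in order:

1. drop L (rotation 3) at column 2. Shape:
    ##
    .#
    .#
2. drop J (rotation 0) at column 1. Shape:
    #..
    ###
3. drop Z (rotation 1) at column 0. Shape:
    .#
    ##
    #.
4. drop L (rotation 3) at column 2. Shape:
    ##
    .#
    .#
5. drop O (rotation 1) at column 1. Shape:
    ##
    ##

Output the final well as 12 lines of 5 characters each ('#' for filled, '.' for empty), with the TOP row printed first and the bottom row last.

Answer: .....
.....
.....
.##..
.##..
.###.
##.#.
##.#.
.###.
..##.
...#.
...#.

Derivation:
Drop 1: L rot3 at col 2 lands with bottom-row=0; cleared 0 line(s) (total 0); column heights now [0 0 3 3 0], max=3
Drop 2: J rot0 at col 1 lands with bottom-row=3; cleared 0 line(s) (total 0); column heights now [0 5 4 4 0], max=5
Drop 3: Z rot1 at col 0 lands with bottom-row=4; cleared 0 line(s) (total 0); column heights now [6 7 4 4 0], max=7
Drop 4: L rot3 at col 2 lands with bottom-row=4; cleared 0 line(s) (total 0); column heights now [6 7 7 7 0], max=7
Drop 5: O rot1 at col 1 lands with bottom-row=7; cleared 0 line(s) (total 0); column heights now [6 9 9 7 0], max=9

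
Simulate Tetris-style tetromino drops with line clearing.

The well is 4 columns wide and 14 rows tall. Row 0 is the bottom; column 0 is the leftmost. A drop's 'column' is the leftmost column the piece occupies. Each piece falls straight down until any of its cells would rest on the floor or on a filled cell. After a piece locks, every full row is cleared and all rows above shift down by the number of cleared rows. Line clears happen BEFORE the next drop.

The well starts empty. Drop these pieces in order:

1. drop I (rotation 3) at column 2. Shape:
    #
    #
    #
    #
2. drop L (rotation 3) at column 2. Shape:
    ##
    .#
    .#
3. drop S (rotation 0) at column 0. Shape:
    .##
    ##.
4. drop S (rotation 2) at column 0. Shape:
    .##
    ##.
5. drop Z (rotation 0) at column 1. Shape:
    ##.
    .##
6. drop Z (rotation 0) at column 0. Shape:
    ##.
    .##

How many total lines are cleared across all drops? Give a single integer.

Answer: 1

Derivation:
Drop 1: I rot3 at col 2 lands with bottom-row=0; cleared 0 line(s) (total 0); column heights now [0 0 4 0], max=4
Drop 2: L rot3 at col 2 lands with bottom-row=2; cleared 0 line(s) (total 0); column heights now [0 0 5 5], max=5
Drop 3: S rot0 at col 0 lands with bottom-row=4; cleared 1 line(s) (total 1); column heights now [0 5 5 4], max=5
Drop 4: S rot2 at col 0 lands with bottom-row=5; cleared 0 line(s) (total 1); column heights now [6 7 7 4], max=7
Drop 5: Z rot0 at col 1 lands with bottom-row=7; cleared 0 line(s) (total 1); column heights now [6 9 9 8], max=9
Drop 6: Z rot0 at col 0 lands with bottom-row=9; cleared 0 line(s) (total 1); column heights now [11 11 10 8], max=11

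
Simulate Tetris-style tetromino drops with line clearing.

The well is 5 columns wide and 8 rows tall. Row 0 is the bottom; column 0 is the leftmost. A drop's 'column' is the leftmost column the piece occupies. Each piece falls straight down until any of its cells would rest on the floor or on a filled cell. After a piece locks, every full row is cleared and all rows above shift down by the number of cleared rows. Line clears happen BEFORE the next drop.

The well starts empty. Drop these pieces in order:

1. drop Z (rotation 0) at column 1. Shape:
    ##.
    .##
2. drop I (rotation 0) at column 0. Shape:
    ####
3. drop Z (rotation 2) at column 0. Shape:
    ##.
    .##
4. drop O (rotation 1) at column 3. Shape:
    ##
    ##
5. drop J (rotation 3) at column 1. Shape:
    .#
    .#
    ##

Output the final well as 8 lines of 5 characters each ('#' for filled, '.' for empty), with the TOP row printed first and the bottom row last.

Drop 1: Z rot0 at col 1 lands with bottom-row=0; cleared 0 line(s) (total 0); column heights now [0 2 2 1 0], max=2
Drop 2: I rot0 at col 0 lands with bottom-row=2; cleared 0 line(s) (total 0); column heights now [3 3 3 3 0], max=3
Drop 3: Z rot2 at col 0 lands with bottom-row=3; cleared 0 line(s) (total 0); column heights now [5 5 4 3 0], max=5
Drop 4: O rot1 at col 3 lands with bottom-row=3; cleared 0 line(s) (total 0); column heights now [5 5 4 5 5], max=5
Drop 5: J rot3 at col 1 lands with bottom-row=5; cleared 0 line(s) (total 0); column heights now [5 6 8 5 5], max=8

Answer: ..#..
..#..
.##..
##.##
.####
####.
.##..
..##.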